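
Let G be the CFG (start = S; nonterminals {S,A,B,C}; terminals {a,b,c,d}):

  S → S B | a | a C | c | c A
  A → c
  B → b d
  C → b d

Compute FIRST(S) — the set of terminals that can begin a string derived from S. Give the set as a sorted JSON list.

FIRST sets, iterate to fixpoint:
pass 1:
  A via A→c: +{c}
  B via B→b d: +{b}
  C via C→b d: +{b}
  S via S→a: +{a}
  S via S→c: +{c}
  S: {a,c}  A: {c}  B: {b}  C: {b}
pass 2: done
  S: {a,c}  A: {c}  B: {b}  C: {b}

FIRST(S) = ["a", "c"]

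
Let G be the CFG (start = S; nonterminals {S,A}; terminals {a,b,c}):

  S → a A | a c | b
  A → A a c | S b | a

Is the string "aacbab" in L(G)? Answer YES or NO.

CNF form of G:
  S -> T0 A | T0 T1 | b
  A -> A X3 | S T2 | a
  T0 -> a
  T1 -> c
  T2 -> b
  X3 -> T0 T1

CYK fill:
  T[0,0] 'a' = {A,T0}  orig:{A}
  T[1,1] 'a' = {A,T0}  orig:{A}
  T[2,2] 'c' = {T1}  orig:{}
  T[3,3] 'b' = {S,T2}  orig:{S}
  T[4,4] 'a' = {A,T0}  orig:{A}
  T[5,5] 'b' = {S,T2}  orig:{S}
  T[0,1] 'aa' = {S}
  T[1,2] 'ac' = {S,X3}  orig:{S}
  T[2,3] 'cb' = ∅
  T[3,4] 'ba' = ∅
  T[4,5] 'ab' = ∅
  T[0,2] 'aac' = {A}
  T[1,3] 'acb' = {A}
  T[2,4] 'cba' = ∅
  T[3,5] 'bab' = ∅
  T[0,3] 'aacb' = {S}
  T[1,4] 'acba' = ∅
  T[2,5] 'cbab' = ∅
  T[0,4] 'aacba' = ∅
  T[1,5] 'acbab' = ∅
  T[0,5] 'aacbab' = ∅

S ∉ T[0,5] ⇒ NO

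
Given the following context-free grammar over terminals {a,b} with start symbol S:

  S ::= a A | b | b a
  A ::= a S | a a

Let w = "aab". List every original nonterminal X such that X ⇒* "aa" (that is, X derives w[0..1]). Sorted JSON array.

Convert to CNF:
  S -> T0 A | T1 T0 | b
  A -> T0 S | T0 T0
  T0 -> a
  T1 -> b

Fill CYK table bottom-up, restricted to cells inside w[0..1]:
  [0..0]={T0}  "a"  orig:{}
  [1..1]={T0}  "a"  orig:{}
  [0..1]={A}  "aa"

Original NTs in T[0,1] deriving "aa": ["A"]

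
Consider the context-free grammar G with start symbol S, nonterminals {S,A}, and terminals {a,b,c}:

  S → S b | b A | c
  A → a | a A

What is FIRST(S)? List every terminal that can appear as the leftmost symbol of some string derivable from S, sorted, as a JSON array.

FIRST iteration:
pass 1:
  A via A→a: +{a}
  S via S→b A: +{b}
  S via S→c: +{c}
  S: {b,c}  A: {a}
pass 2: (no change)
  S: {b,c}  A: {a}

FIRST(S) = ["b", "c"]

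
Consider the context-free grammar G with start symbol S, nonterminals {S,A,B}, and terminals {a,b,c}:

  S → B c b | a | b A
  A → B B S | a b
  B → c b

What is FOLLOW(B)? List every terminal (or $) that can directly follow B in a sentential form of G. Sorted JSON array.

Compute FIRST by fixpoint:
iter 1:
  A via A→a b: +{a}
  B via B→c b: +{c}
  S via S→B c b: +{c}
  S via S→a: +{a}
  S via S→b A: +{b}
  FIRST[S]={a,b,c}  FIRST[A]={a}  FIRST[B]={c}
iter 2:
  A via A→B B S: +{c}
  FIRST[S]={a,b,c}  FIRST[A]={a,c}  FIRST[B]={c}
iter 3: done
  FIRST[S]={a,b,c}  FIRST[A]={a,c}  FIRST[B]={c}

FOLLOW iteration:
FOLLOW(S) := {$}
[1]
  A→B B S: FOLLOW(B) ⊇ FIRST(B) = {c}; new: +{c}
  A→B B S: FOLLOW(B) ⊇ FIRST(S) = {a,b,c}; new: +{a,b}
  S→b A: FOLLOW(A) ⊇ FOLLOW(S) ⊇ {$}; new: +{$}
  S: {$}  A: {$}  B: {a,b,c}
[2] done
  S: {$}  A: {$}  B: {a,b,c}

FOLLOW(B) = ["a", "b", "c"]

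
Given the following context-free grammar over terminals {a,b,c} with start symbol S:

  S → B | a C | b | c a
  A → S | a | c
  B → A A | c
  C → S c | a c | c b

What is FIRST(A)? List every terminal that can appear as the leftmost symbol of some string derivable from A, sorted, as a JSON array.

FIRST sets, iterate to fixpoint:
round 1:
  A via A→a: +{a}
  A via A→c: +{c}
  B via B→A A: +{a,c}
  C via C→a c: +{a}
  C via C→c b: +{c}
  S via S→B: +{a,c}
  S via S→b: +{b}
  S: {a,b,c}  A: {a,c}  B: {a,c}  C: {a,c}
round 2:
  A via A→S: +{b}
  B via B→A A: +{b}
  C via C→S c: +{b}
  S: {a,b,c}  A: {a,b,c}  B: {a,b,c}  C: {a,b,c}
round 3: done
  S: {a,b,c}  A: {a,b,c}  B: {a,b,c}  C: {a,b,c}

FIRST(A) = ["a", "b", "c"]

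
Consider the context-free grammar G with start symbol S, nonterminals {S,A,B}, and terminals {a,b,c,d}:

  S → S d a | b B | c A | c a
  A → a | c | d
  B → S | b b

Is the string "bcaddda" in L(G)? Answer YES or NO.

Convert to CNF:
  S -> S X5 | T2 B | T3 A | T3 T1
  A -> a | c | d
  B -> S X4 | T2 B | T2 T2 | T3 A | T3 T1
  T0 -> d
  T1 -> a
  T2 -> b
  T3 -> c
  X4 -> T0 T1
  X5 -> T0 T1

Fill CYK table bottom-up:
  cell(0,0) b: {T2}  orig:{}
  cell(1,1) c: {A,T3}  orig:{A}
  cell(2,2) a: {A,T1}  orig:{A}
  cell(3,3) d: {A,T0}  orig:{A}
  cell(4,4) d: {A,T0}  orig:{A}
  cell(5,5) d: {A,T0}  orig:{A}
  cell(6,6) a: {A,T1}  orig:{A}
  cell(0,1) bc: ∅
  cell(1,2) ca: {B,S}
  cell(2,3) ad: ∅
  cell(3,4) dd: ∅
  cell(4,5) dd: ∅
  cell(5,6) da: {X4,X5}  orig:{}
  cell(0,2) bca: {B,S}
  cell(1,3) cad: ∅
  cell(2,4) add: ∅
  cell(3,5) ddd: ∅
  cell(4,6) dda: ∅
  cell(0,3) bcad: ∅
  cell(1,4) cadd: ∅
  cell(2,5) addd: ∅
  cell(3,6) ddda: ∅
  cell(0,4) bcadd: ∅
  cell(1,5) caddd: ∅
  cell(2,6) addda: ∅
  cell(0,5) bcaddd: ∅
  cell(1,6) caddda: ∅
  cell(0,6) bcaddda: ∅

S ∉ T[0,6] ⇒ NO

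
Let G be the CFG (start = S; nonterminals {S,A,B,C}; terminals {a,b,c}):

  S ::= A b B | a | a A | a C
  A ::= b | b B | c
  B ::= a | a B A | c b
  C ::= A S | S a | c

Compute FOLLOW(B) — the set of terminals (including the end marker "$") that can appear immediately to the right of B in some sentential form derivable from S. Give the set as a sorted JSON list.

Compute FIRST by fixpoint:
pass 1:
  A via A→b: +{b}
  A via A→c: +{c}
  B via B→a: +{a}
  B via B→c b: +{c}
  C via C→A S: +{b,c}
  S via S→A b B: +{b,c}
  S via S→a: +{a}
  S: {a,b,c}  A: {b,c}  B: {a,c}  C: {b,c}
pass 2:
  C via C→S a: +{a}
  S: {a,b,c}  A: {b,c}  B: {a,c}  C: {a,b,c}
pass 3: (no change)
  S: {a,b,c}  A: {b,c}  B: {a,c}  C: {a,b,c}

FOLLOW sets:
initialize: $ ∈ FOLLOW(S)
pass 1:
  B→a B A: FOLLOW(B) ⊇ FIRST(A) = {b,c}; new: +{b,c}
  B→a B A: FOLLOW(A) ⊇ FOLLOW(B) ⊇ {b,c}; new: +{b,c}
  C→A S: FOLLOW(A) ⊇ FIRST(S) = {a,b,c}; new: +{a}
  C→S a: FOLLOW(S) ⊇ FIRST(a) = {a}; new: +{a}
  S→A b B: FOLLOW(B) ⊇ FOLLOW(S) ⊇ {$,a}; new: +{$,a}
  S→a A: FOLLOW(A) ⊇ FOLLOW(S) ⊇ {$,a}; new: +{$}
  S→a C: FOLLOW(C) ⊇ FOLLOW(S) ⊇ {$,a}; new: +{$,a}
  S: {$,a}  A: {$,a,b,c}  B: {$,a,b,c}  C: {$,a}
pass 2: — fixpoint
  S: {$,a}  A: {$,a,b,c}  B: {$,a,b,c}  C: {$,a}

FOLLOW(B) = ["$", "a", "b", "c"]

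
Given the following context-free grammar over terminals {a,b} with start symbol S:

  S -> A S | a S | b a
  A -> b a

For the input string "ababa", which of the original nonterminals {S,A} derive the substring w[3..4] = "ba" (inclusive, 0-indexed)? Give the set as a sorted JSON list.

CNF form of G:
  S -> A S | T0 T1 | T1 S
  A -> T0 T1
  T0 -> b
  T1 -> a

Fill CYK table bottom-up — only the sub-triangle for w[3..4]:
  [3..3]={T0}  "b"  orig:{}
  [4..4]={T1}  "a"  orig:{}
  [3..4]={A,S}  "ba"

Original NTs in T[3,4] deriving "ba": ["A", "S"]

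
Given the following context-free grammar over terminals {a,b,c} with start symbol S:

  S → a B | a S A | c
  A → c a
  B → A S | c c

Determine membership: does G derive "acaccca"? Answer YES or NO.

Convert to CNF:
  S -> T1 B | T1 X2 | c
  A -> T0 T1
  B -> A S | T0 T0
  T0 -> c
  T1 -> a
  X2 -> S A

CYK fill:
  [0..0]={T1}  "a"  orig:{}
  [1..1]={S,T0}  "c"  orig:{S}
  [2..2]={T1}  "a"  orig:{}
  [3..3]={S,T0}  "c"  orig:{S}
  [4..4]={S,T0}  "c"  orig:{S}
  [5..5]={S,T0}  "c"  orig:{S}
  [6..6]={T1}  "a"  orig:{}
  [0..1]=∅  "ac"
  [1..2]={A}  "ca"
  [2..3]=∅  "ac"
  [3..4]={B}  "cc"
  [4..5]={B}  "cc"
  [5..6]={A}  "ca"
  [0..2]=∅  "aca"
  [1..3]={B}  "cac"
  [2..4]={S}  "acc"
  [3..5]=∅  "ccc"
  [4..6]={X2}  "cca"  orig:{}
  [0..3]={S}  "acac"
  [1..4]=∅  "cacc"
  [2..5]=∅  "accc"
  [3..6]=∅  "ccca"
  [0..4]=∅  "acacc"
  [1..5]=∅  "caccc"
  [2..6]={X2}  "accca"  orig:{}
  [0..5]=∅  "acaccc"
  [1..6]=∅  "caccca"
  [0..6]=∅  "acaccca"

S ∉ T[0,6] ⇒ NO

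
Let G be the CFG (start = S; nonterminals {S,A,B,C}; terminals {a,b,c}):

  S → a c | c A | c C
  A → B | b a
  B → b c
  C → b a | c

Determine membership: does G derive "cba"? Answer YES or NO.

Convert to CNF:
  S -> T1 T2 | T2 A | T2 C
  A -> T0 T1 | T0 T2
  B -> T0 T2
  C -> T0 T1 | c
  T0 -> b
  T1 -> a
  T2 -> c

CYK table (by increasing span):
  T[0,0] 'c' = {C,T2}  orig:{C}
  T[1,1] 'b' = {T0}  orig:{}
  T[2,2] 'a' = {T1}  orig:{}
  T[0,1] 'cb' = ∅
  T[1,2] 'ba' = {A,C}
  T[0,2] 'cba' = {S}

S ∈ T[0,2] ⇒ YES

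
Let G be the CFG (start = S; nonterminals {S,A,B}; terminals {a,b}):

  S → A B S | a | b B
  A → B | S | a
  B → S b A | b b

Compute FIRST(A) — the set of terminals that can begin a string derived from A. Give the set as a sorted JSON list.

FIRST iteration:
pass 1:
  A via A→a: +{a}
  B via B→b b: +{b}
  S via S→A B S: +{a}
  S via S→b B: +{b}
  FIRST(S)={a,b}  FIRST(A)={a}  FIRST(B)={b}
pass 2:
  A via A→B: +{b}
  B via B→S b A: +{a}
  FIRST(S)={a,b}  FIRST(A)={a,b}  FIRST(B)={a,b}
pass 3: — fixpoint
  FIRST(S)={a,b}  FIRST(A)={a,b}  FIRST(B)={a,b}

FIRST(A) = ["a", "b"]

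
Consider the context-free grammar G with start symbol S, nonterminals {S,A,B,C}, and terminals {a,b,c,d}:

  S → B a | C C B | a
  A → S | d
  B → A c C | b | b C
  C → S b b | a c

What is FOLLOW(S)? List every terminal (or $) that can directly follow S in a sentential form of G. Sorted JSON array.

FIRST iteration:
[1]
  A via A→d: +{d}
  B via B→A c C: +{d}
  B via B→b: +{b}
  C via C→a c: +{a}
  S via S→B a: +{b,d}
  S via S→C C B: +{a}
  FIRST[S]={a,b,d}  FIRST[A]={d}  FIRST[B]={b,d}  FIRST[C]={a}
[2]
  A via A→S: +{a,b}
  B via B→A c C: +{a}
  C via C→S b b: +{b,d}
  FIRST[S]={a,b,d}  FIRST[A]={a,b,d}  FIRST[B]={a,b,d}  FIRST[C]={a,b,d}
[3] (stable)
  FIRST[S]={a,b,d}  FIRST[A]={a,b,d}  FIRST[B]={a,b,d}  FIRST[C]={a,b,d}

FOLLOW iteration:
initialize: $ ∈ FOLLOW(S)
round 1:
  B→A c C: FOLLOW(A) ⊇ FIRST(c) = {c}; new: +{c}
  C→S b b: FOLLOW(S) ⊇ FIRST(b) = {b}; new: +{b}
  S→B a: FOLLOW(B) ⊇ FIRST(a) = {a}; new: +{a}
  S→C C B: FOLLOW(C) ⊇ FIRST(C) = {a,b,d}; new: +{a,b,d}
  S→C C B: FOLLOW(B) ⊇ FOLLOW(S) ⊇ {$,b}; new: +{$,b}
  FOLLOW(S)={$,b}  FOLLOW(A)={c}  FOLLOW(B)={$,a,b}  FOLLOW(C)={a,b,d}
round 2:
  A→S: FOLLOW(S) ⊇ FOLLOW(A) ⊇ {c}; new: +{c}
  B→A c C: FOLLOW(C) ⊇ FOLLOW(B) ⊇ {$,a,b}; new: +{$}
  S→C C B: FOLLOW(B) ⊇ FOLLOW(S) ⊇ {$,b,c}; new: +{c}
  FOLLOW(S)={$,b,c}  FOLLOW(A)={c}  FOLLOW(B)={$,a,b,c}  FOLLOW(C)={$,a,b,d}
round 3:
  B→A c C: FOLLOW(C) ⊇ FOLLOW(B) ⊇ {$,a,b,c}; new: +{c}
  FOLLOW(S)={$,b,c}  FOLLOW(A)={c}  FOLLOW(B)={$,a,b,c}  FOLLOW(C)={$,a,b,c,d}
round 4: — fixpoint
  FOLLOW(S)={$,b,c}  FOLLOW(A)={c}  FOLLOW(B)={$,a,b,c}  FOLLOW(C)={$,a,b,c,d}

FOLLOW(S) = ["$", "b", "c"]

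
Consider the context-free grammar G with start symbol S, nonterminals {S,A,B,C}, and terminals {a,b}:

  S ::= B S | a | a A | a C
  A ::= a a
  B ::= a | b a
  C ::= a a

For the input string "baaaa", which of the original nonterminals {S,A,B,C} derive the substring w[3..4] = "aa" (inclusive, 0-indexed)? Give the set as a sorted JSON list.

CNF form of G:
  S -> B S | T0 A | T0 C | a
  A -> T0 T0
  B -> T1 T0 | a
  C -> T0 T0
  T0 -> a
  T1 -> b

CYK fill (cells [i..j] with 3 ≤ i ≤ j ≤ 4 only):
  cell(3,3) a: {B,S,T0}  orig:{B,S}
  cell(4,4) a: {B,S,T0}  orig:{B,S}
  cell(3,4) aa: {A,C,S}

Original NTs in T[3,4] deriving "aa": ["A", "C", "S"]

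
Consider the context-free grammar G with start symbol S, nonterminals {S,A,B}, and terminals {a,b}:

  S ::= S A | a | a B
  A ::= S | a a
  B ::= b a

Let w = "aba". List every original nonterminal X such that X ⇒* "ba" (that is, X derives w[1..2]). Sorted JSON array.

Convert to CNF:
  S -> S A | T0 B | a
  A -> S A | T0 B | T0 T0 | a
  B -> T1 T0
  T0 -> a
  T1 -> b

Fill CYK table bottom-up (cells [i..j] with 1 ≤ i ≤ j ≤ 2 only):
  T[1,1] 'b' = {T1}  orig:{}
  T[2,2] 'a' = {A,S,T0}  orig:{A,S}
  T[1,2] 'ba' = {B}

Original NTs in T[1,2] deriving "ba": ["B"]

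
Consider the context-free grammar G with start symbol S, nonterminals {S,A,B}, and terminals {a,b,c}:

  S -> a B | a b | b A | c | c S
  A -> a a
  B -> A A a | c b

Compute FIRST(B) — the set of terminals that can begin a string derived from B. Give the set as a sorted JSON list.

Compute FIRST by fixpoint:
[1]
  A via A→a a: +{a}
  B via B→A A a: +{a}
  B via B→c b: +{c}
  S via S→a B: +{a}
  S via S→b A: +{b}
  S via S→c: +{c}
  S: {a,b,c}  A: {a}  B: {a,c}
[2] — fixpoint
  S: {a,b,c}  A: {a}  B: {a,c}

FIRST(B) = ["a", "c"]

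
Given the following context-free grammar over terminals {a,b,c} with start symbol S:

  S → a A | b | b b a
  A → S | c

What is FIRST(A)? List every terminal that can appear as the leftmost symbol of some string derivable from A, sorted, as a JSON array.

Compute FIRST by fixpoint:
iter 1:
  A via A→c: +{c}
  S via S→a A: +{a}
  S via S→b: +{b}
  S: {a,b}  A: {c}
iter 2:
  A via A→S: +{a,b}
  S: {a,b}  A: {a,b,c}
iter 3: done
  S: {a,b}  A: {a,b,c}

FIRST(A) = ["a", "b", "c"]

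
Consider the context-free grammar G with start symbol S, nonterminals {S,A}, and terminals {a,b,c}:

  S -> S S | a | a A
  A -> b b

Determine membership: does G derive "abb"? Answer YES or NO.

Convert to CNF:
  S -> S S | T1 A | a
  A -> T0 T0
  T0 -> b
  T1 -> a

CYK fill:
  T[0,0] 'a' = {S,T1}  orig:{S}
  T[1,1] 'b' = {T0}  orig:{}
  T[2,2] 'b' = {T0}  orig:{}
  T[0,1] 'ab' = ∅
  T[1,2] 'bb' = {A}
  T[0,2] 'abb' = {S}

S ∈ T[0,2] ⇒ YES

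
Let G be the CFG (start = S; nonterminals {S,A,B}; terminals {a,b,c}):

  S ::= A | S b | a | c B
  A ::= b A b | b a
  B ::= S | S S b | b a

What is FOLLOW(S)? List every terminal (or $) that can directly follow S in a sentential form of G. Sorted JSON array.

FIRST iteration:
iter 1:
  A via A→b A b: +{b}
  B via B→b a: +{b}
  S via S→A: +{b}
  S via S→a: +{a}
  S via S→c B: +{c}
  S: {a,b,c}  A: {b}  B: {b}
iter 2:
  B via B→S: +{a,c}
  S: {a,b,c}  A: {b}  B: {a,b,c}
iter 3: (no change)
  S: {a,b,c}  A: {b}  B: {a,b,c}

Compute FOLLOW by fixpoint:
FOLLOW(S) := {$}
round 1:
  A→b A b: FOLLOW(A) ⊇ FIRST(b) = {b}; new: +{b}
  B→S S b: FOLLOW(S) ⊇ FIRST(S) = {a,b,c}; new: +{a,b,c}
  S→A: FOLLOW(A) ⊇ FOLLOW(S) ⊇ {$,a,b,c}; new: +{$,a,c}
  S→c B: FOLLOW(B) ⊇ FOLLOW(S) ⊇ {$,a,b,c}; new: +{$,a,b,c}
  S: {$,a,b,c}  A: {$,a,b,c}  B: {$,a,b,c}
round 2: (stable)
  S: {$,a,b,c}  A: {$,a,b,c}  B: {$,a,b,c}

FOLLOW(S) = ["$", "a", "b", "c"]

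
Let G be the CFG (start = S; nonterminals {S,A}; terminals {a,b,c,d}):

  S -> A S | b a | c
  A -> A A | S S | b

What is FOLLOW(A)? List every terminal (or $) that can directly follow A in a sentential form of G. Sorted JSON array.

FIRST iteration:
[1]
  A via A→b: +{b}
  S via S→A S: +{b}
  S via S→c: +{c}
  S: {b,c}  A: {b}
[2]
  A via A→S S: +{c}
  S: {b,c}  A: {b,c}
[3] — fixpoint
  S: {b,c}  A: {b,c}

FOLLOW sets:
FOLLOW(S) := {$}
pass 1:
  A→A A: FOLLOW(A) ⊇ FIRST(A) = {b,c}; new: +{b,c}
  A→S S: FOLLOW(S) ⊇ FIRST(S) = {b,c}; new: +{b,c}
  S: {$,b,c}  A: {b,c}
pass 2: done
  S: {$,b,c}  A: {b,c}

FOLLOW(A) = ["b", "c"]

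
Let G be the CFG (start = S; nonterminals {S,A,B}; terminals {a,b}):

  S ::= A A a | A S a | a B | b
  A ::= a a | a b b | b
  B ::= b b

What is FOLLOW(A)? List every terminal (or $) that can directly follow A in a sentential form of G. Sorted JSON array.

FIRST sets, iterate to fixpoint:
[1]
  A via A→a a: +{a}
  A via A→b: +{b}
  B via B→b b: +{b}
  S via S→A A a: +{a,b}
  FIRST[S]={a,b}  FIRST[A]={a,b}  FIRST[B]={b}
[2] done
  FIRST[S]={a,b}  FIRST[A]={a,b}  FIRST[B]={b}

Compute FOLLOW by fixpoint:
FOLLOW(S) := {$}
round 1:
  S→A A a: FOLLOW(A) ⊇ FIRST(A) = {a,b}; new: +{a,b}
  S→A S a: FOLLOW(S) ⊇ FIRST(a) = {a}; new: +{a}
  S→a B: FOLLOW(B) ⊇ FOLLOW(S) ⊇ {$,a}; new: +{$,a}
  FOLLOW[S]={$,a}  FOLLOW[A]={a,b}  FOLLOW[B]={$,a}
round 2: (stable)
  FOLLOW[S]={$,a}  FOLLOW[A]={a,b}  FOLLOW[B]={$,a}

FOLLOW(A) = ["a", "b"]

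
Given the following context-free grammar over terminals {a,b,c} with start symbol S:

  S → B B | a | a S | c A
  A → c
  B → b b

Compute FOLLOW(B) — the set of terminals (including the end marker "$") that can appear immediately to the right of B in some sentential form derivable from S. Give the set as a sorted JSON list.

Compute FIRST by fixpoint:
iter 1:
  A via A→c: +{c}
  B via B→b b: +{b}
  S via S→B B: +{b}
  S via S→a: +{a}
  S via S→c A: +{c}
  S: {a,b,c}  A: {c}  B: {b}
iter 2: (no change)
  S: {a,b,c}  A: {c}  B: {b}

FOLLOW iteration:
initialize: $ ∈ FOLLOW(S)
[1]
  S→B B: FOLLOW(B) ⊇ FIRST(B) = {b}; new: +{b}
  S→B B: FOLLOW(B) ⊇ FOLLOW(S) ⊇ {$}; new: +{$}
  S→c A: FOLLOW(A) ⊇ FOLLOW(S) ⊇ {$}; new: +{$}
  FOLLOW[S]={$}  FOLLOW[A]={$}  FOLLOW[B]={$,b}
[2] (no change)
  FOLLOW[S]={$}  FOLLOW[A]={$}  FOLLOW[B]={$,b}

FOLLOW(B) = ["$", "b"]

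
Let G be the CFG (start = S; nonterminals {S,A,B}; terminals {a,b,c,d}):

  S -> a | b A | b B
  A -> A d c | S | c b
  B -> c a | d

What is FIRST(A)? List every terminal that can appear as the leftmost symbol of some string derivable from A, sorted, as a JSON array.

FIRST iteration:
iter 1:
  A via A→c b: +{c}
  B via B→c a: +{c}
  B via B→d: +{d}
  S via S→a: +{a}
  S via S→b A: +{b}
  FIRST[S]={a,b}  FIRST[A]={c}  FIRST[B]={c,d}
iter 2:
  A via A→S: +{a,b}
  FIRST[S]={a,b}  FIRST[A]={a,b,c}  FIRST[B]={c,d}
iter 3: done
  FIRST[S]={a,b}  FIRST[A]={a,b,c}  FIRST[B]={c,d}

FIRST(A) = ["a", "b", "c"]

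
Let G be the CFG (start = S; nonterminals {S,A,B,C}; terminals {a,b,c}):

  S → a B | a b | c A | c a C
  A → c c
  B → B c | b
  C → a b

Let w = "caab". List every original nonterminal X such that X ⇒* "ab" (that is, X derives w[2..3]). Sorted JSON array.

CNF form of G:
  S -> T0 A | T0 X3 | T1 B | T1 T2
  A -> T0 T0
  B -> B T0 | b
  C -> T1 T2
  T0 -> c
  T1 -> a
  T2 -> b
  X3 -> T1 C

CYK table (by increasing span), restricted to cells inside w[2..3]:
  T[2,2] 'a' = {T1}  orig:{}
  T[3,3] 'b' = {B,T2}  orig:{B}
  T[2,3] 'ab' = {C,S}

Original NTs in T[2,3] deriving "ab": ["C", "S"]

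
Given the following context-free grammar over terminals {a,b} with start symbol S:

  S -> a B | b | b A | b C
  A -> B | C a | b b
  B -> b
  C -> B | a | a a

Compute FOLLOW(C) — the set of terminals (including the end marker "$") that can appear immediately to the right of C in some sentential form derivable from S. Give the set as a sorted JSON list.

FIRST sets, iterate to fixpoint:
iter 1:
  A via A→b b: +{b}
  B via B→b: +{b}
  C via C→B: +{b}
  C via C→a: +{a}
  S via S→a B: +{a}
  S via S→b: +{b}
  FIRST[S]={a,b}  FIRST[A]={b}  FIRST[B]={b}  FIRST[C]={a,b}
iter 2:
  A via A→C a: +{a}
  FIRST[S]={a,b}  FIRST[A]={a,b}  FIRST[B]={b}  FIRST[C]={a,b}
iter 3: (stable)
  FIRST[S]={a,b}  FIRST[A]={a,b}  FIRST[B]={b}  FIRST[C]={a,b}

FOLLOW iteration:
FOLLOW(S) := {$}
[1]
  A→C a: FOLLOW(C) ⊇ FIRST(a) = {a}; new: +{a}
  C→B: FOLLOW(B) ⊇ FOLLOW(C) ⊇ {a}; new: +{a}
  S→a B: FOLLOW(B) ⊇ FOLLOW(S) ⊇ {$}; new: +{$}
  S→b A: FOLLOW(A) ⊇ FOLLOW(S) ⊇ {$}; new: +{$}
  S→b C: FOLLOW(C) ⊇ FOLLOW(S) ⊇ {$}; new: +{$}
  FOLLOW[S]={$}  FOLLOW[A]={$}  FOLLOW[B]={$,a}  FOLLOW[C]={$,a}
[2] (no change)
  FOLLOW[S]={$}  FOLLOW[A]={$}  FOLLOW[B]={$,a}  FOLLOW[C]={$,a}

FOLLOW(C) = ["$", "a"]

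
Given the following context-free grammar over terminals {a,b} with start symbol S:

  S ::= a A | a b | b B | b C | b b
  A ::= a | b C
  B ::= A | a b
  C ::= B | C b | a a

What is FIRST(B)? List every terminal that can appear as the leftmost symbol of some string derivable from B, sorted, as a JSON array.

Compute FIRST by fixpoint:
pass 1:
  A via A→a: +{a}
  A via A→b C: +{b}
  B via B→A: +{a,b}
  C via C→B: +{a,b}
  S via S→a A: +{a}
  S via S→b B: +{b}
  FIRST(S)={a,b}  FIRST(A)={a,b}  FIRST(B)={a,b}  FIRST(C)={a,b}
pass 2: (stable)
  FIRST(S)={a,b}  FIRST(A)={a,b}  FIRST(B)={a,b}  FIRST(C)={a,b}

FIRST(B) = ["a", "b"]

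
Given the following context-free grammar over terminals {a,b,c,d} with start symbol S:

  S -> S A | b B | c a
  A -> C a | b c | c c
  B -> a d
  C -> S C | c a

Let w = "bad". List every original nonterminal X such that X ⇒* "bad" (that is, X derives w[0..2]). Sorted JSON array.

Convert to CNF:
  S -> S A | T1 B | T2 T0
  A -> C T0 | T1 T2 | T2 T2
  B -> T0 T3
  C -> S C | T2 T0
  T0 -> a
  T1 -> b
  T2 -> c
  T3 -> d

CYK table (by increasing span) (cells [i..j] with 0 ≤ i ≤ j ≤ 2 only):
  [0..0]={T1}  "b"  orig:{}
  [1..1]={T0}  "a"  orig:{}
  [2..2]={T3}  "d"  orig:{}
  [0..1]=∅  "ba"
  [1..2]={B}  "ad"
  [0..2]={S}  "bad"

Original NTs in T[0,2] deriving "bad": ["S"]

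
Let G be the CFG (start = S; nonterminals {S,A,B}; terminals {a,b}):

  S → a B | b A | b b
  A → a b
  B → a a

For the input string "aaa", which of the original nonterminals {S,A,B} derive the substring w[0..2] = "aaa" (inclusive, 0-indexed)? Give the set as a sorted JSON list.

CNF form of G:
  S -> T0 B | T1 A | T1 T1
  A -> T0 T1
  B -> T0 T0
  T0 -> a
  T1 -> b

CYK table (by increasing span) — only the sub-triangle for w[0..2]:
  [0..0]={T0}  "a"  orig:{}
  [1..1]={T0}  "a"  orig:{}
  [2..2]={T0}  "a"  orig:{}
  [0..1]={B}  "aa"
  [1..2]={B}  "aa"
  [0..2]={S}  "aaa"

Original NTs in T[0,2] deriving "aaa": ["S"]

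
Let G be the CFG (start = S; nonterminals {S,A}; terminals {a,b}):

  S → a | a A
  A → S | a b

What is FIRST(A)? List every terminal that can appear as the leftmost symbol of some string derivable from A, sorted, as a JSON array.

FIRST sets, iterate to fixpoint:
pass 1:
  A via A→a b: +{a}
  S via S→a: +{a}
  S: {a}  A: {a}
pass 2: done
  S: {a}  A: {a}

FIRST(A) = ["a"]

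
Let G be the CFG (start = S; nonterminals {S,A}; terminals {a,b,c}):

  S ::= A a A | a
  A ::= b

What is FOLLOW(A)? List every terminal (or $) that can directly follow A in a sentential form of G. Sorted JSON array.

FIRST iteration:
pass 1:
  A via A→b: +{b}
  S via S→A a A: +{b}
  S via S→a: +{a}
  S: {a,b}  A: {b}
pass 2: (stable)
  S: {a,b}  A: {b}

FOLLOW iteration:
FOLLOW(S) := {$}
[1]
  S→A a A: FOLLOW(A) ⊇ FIRST(a) = {a}; new: +{a}
  S→A a A: FOLLOW(A) ⊇ FOLLOW(S) ⊇ {$}; new: +{$}
  FOLLOW(S)={$}  FOLLOW(A)={$,a}
[2] (no change)
  FOLLOW(S)={$}  FOLLOW(A)={$,a}

FOLLOW(A) = ["$", "a"]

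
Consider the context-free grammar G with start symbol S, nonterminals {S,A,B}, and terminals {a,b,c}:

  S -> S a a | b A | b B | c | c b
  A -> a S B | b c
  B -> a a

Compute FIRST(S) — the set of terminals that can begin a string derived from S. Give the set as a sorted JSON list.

FIRST iteration:
iter 1:
  A via A→a S B: +{a}
  A via A→b c: +{b}
  B via B→a a: +{a}
  S via S→b A: +{b}
  S via S→c: +{c}
  FIRST(S)={b,c}  FIRST(A)={a,b}  FIRST(B)={a}
iter 2: done
  FIRST(S)={b,c}  FIRST(A)={a,b}  FIRST(B)={a}

FIRST(S) = ["b", "c"]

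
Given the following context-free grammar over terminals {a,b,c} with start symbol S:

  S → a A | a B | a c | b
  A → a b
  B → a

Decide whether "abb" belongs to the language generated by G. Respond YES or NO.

CNF form of G:
  S -> T0 A | T0 B | T0 T2 | b
  A -> T0 T1
  B -> a
  T0 -> a
  T1 -> b
  T2 -> c

Fill CYK table bottom-up:
  T[0,0] 'a' = {B,T0}  orig:{B}
  T[1,1] 'b' = {S,T1}  orig:{S}
  T[2,2] 'b' = {S,T1}  orig:{S}
  T[0,1] 'ab' = {A}
  T[1,2] 'bb' = ∅
  T[0,2] 'abb' = ∅

S ∉ T[0,2] ⇒ NO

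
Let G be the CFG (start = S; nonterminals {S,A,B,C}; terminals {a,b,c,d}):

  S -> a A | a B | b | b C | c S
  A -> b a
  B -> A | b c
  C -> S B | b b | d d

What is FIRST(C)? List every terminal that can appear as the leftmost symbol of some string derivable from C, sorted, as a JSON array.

Compute FIRST by fixpoint:
iter 1:
  A via A→b a: +{b}
  B via B→A: +{b}
  C via C→b b: +{b}
  C via C→d d: +{d}
  S via S→a A: +{a}
  S via S→b: +{b}
  S via S→c S: +{c}
  FIRST(S)={a,b,c}  FIRST(A)={b}  FIRST(B)={b}  FIRST(C)={b,d}
iter 2:
  C via C→S B: +{a,c}
  FIRST(S)={a,b,c}  FIRST(A)={b}  FIRST(B)={b}  FIRST(C)={a,b,c,d}
iter 3: — fixpoint
  FIRST(S)={a,b,c}  FIRST(A)={b}  FIRST(B)={b}  FIRST(C)={a,b,c,d}

FIRST(C) = ["a", "b", "c", "d"]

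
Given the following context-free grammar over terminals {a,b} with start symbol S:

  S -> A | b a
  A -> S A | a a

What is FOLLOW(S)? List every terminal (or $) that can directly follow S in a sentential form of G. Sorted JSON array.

FIRST sets, iterate to fixpoint:
[1]
  A via A→a a: +{a}
  S via S→A: +{a}
  S via S→b a: +{b}
  FIRST[S]={a,b}  FIRST[A]={a}
[2]
  A via A→S A: +{b}
  FIRST[S]={a,b}  FIRST[A]={a,b}
[3] (no change)
  FIRST[S]={a,b}  FIRST[A]={a,b}

Compute FOLLOW by fixpoint:
seed FOLLOW(S) with $
round 1:
  A→S A: FOLLOW(S) ⊇ FIRST(A) = {a,b}; new: +{a,b}
  S→A: FOLLOW(A) ⊇ FOLLOW(S) ⊇ {$,a,b}; new: +{$,a,b}
  FOLLOW[S]={$,a,b}  FOLLOW[A]={$,a,b}
round 2: (stable)
  FOLLOW[S]={$,a,b}  FOLLOW[A]={$,a,b}

FOLLOW(S) = ["$", "a", "b"]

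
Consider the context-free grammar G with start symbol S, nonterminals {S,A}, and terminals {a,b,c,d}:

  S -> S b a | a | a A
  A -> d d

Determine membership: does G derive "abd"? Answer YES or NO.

CNF form of G:
  S -> S X3 | T2 A | a
  A -> T0 T0
  T0 -> d
  T1 -> b
  T2 -> a
  X3 -> T1 T2

CYK fill:
  [0..0]={S,T2}  "a"  orig:{S}
  [1..1]={T1}  "b"  orig:{}
  [2..2]={T0}  "d"  orig:{}
  [0..1]=∅  "ab"
  [1..2]=∅  "bd"
  [0..2]=∅  "abd"

S ∉ T[0,2] ⇒ NO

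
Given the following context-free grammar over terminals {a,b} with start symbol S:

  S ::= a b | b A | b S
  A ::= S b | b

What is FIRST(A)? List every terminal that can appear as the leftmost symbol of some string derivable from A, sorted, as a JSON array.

FIRST iteration:
pass 1:
  A via A→b: +{b}
  S via S→a b: +{a}
  S via S→b A: +{b}
  FIRST(S)={a,b}  FIRST(A)={b}
pass 2:
  A via A→S b: +{a}
  FIRST(S)={a,b}  FIRST(A)={a,b}
pass 3: (no change)
  FIRST(S)={a,b}  FIRST(A)={a,b}

FIRST(A) = ["a", "b"]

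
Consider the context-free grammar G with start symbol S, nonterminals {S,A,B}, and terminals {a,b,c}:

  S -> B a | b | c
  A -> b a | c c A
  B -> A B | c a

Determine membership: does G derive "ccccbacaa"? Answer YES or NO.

Convert to CNF:
  S -> B T1 | b | c
  A -> T0 T1 | T2 X3
  B -> A B | T2 T1
  T0 -> b
  T1 -> a
  T2 -> c
  X3 -> T2 A

CYK table (by increasing span):
  cell(0,0) c: {S,T2}  orig:{S}
  cell(1,1) c: {S,T2}  orig:{S}
  cell(2,2) c: {S,T2}  orig:{S}
  cell(3,3) c: {S,T2}  orig:{S}
  cell(4,4) b: {S,T0}  orig:{S}
  cell(5,5) a: {T1}  orig:{}
  cell(6,6) c: {S,T2}  orig:{S}
  cell(7,7) a: {T1}  orig:{}
  cell(8,8) a: {T1}  orig:{}
  cell(0,1) cc: ∅
  cell(1,2) cc: ∅
  cell(2,3) cc: ∅
  cell(3,4) cb: ∅
  cell(4,5) ba: {A}
  cell(5,6) ac: ∅
  cell(6,7) ca: {B}
  cell(7,8) aa: ∅
  cell(0,2) ccc: ∅
  cell(1,3) ccc: ∅
  cell(2,4) ccb: ∅
  cell(3,5) cba: {X3}  orig:{}
  cell(4,6) bac: ∅
  cell(5,7) aca: ∅
  cell(6,8) caa: {S}
  cell(0,3) cccc: ∅
  cell(1,4) cccb: ∅
  cell(2,5) ccba: {A}
  cell(3,6) cbac: ∅
  cell(4,7) baca: {B}
  cell(5,8) acaa: ∅
  cell(0,4) ccccb: ∅
  cell(1,5) cccba: {X3}  orig:{}
  cell(2,6) ccbac: ∅
  cell(3,7) cbaca: ∅
  cell(4,8) bacaa: {S}
  cell(0,5) ccccba: {A}
  cell(1,6) cccbac: ∅
  cell(2,7) ccbaca: {B}
  cell(3,8) cbacaa: ∅
  cell(0,6) ccccbac: ∅
  cell(1,7) cccbaca: ∅
  cell(2,8) ccbacaa: {S}
  cell(0,7) ccccbaca: {B}
  cell(1,8) cccbacaa: ∅
  cell(0,8) ccccbacaa: {S}

S ∈ T[0,8] ⇒ YES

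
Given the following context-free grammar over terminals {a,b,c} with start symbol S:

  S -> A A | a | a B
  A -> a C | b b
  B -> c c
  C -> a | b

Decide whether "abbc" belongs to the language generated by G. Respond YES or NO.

Convert to CNF:
  S -> A A | T0 B | a
  A -> T0 C | T1 T1
  B -> T2 T2
  C -> a | b
  T0 -> a
  T1 -> b
  T2 -> c

CYK fill:
  T[0,0] 'a' = {C,S,T0}  orig:{C,S}
  T[1,1] 'b' = {C,T1}  orig:{C}
  T[2,2] 'b' = {C,T1}  orig:{C}
  T[3,3] 'c' = {T2}  orig:{}
  T[0,1] 'ab' = {A}
  T[1,2] 'bb' = {A}
  T[2,3] 'bc' = ∅
  T[0,2] 'abb' = ∅
  T[1,3] 'bbc' = ∅
  T[0,3] 'abbc' = ∅

S ∉ T[0,3] ⇒ NO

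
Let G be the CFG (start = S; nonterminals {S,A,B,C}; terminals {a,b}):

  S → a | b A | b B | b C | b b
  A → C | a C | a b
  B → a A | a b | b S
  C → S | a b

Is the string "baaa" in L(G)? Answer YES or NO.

CNF form of G:
  S -> T1 A | T1 B | T1 C | T1 T1 | a
  A -> T0 C | T0 T1 | T1 A | T1 B | T1 C | T1 T1 | a
  B -> T0 A | T0 T1 | T1 S
  C -> T0 T1 | T1 A | T1 B | T1 C | T1 T1 | a
  T0 -> a
  T1 -> b

CYK table (by increasing span):
  T[0,0] 'b' = {T1}  orig:{}
  T[1,1] 'a' = {A,C,S,T0}  orig:{A,C,S}
  T[2,2] 'a' = {A,C,S,T0}  orig:{A,C,S}
  T[3,3] 'a' = {A,C,S,T0}  orig:{A,C,S}
  T[0,1] 'ba' = {A,B,C,S}
  T[1,2] 'aa' = {A,B}
  T[2,3] 'aa' = {A,B}
  T[0,2] 'baa' = {A,C,S}
  T[1,3] 'aaa' = {B}
  T[0,3] 'baaa' = {A,C,S}

S ∈ T[0,3] ⇒ YES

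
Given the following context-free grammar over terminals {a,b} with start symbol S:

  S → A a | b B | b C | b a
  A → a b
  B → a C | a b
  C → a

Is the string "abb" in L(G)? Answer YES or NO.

CNF form of G:
  S -> A T0 | T1 B | T1 C | T1 T0
  A -> T0 T1
  B -> T0 C | T0 T1
  C -> a
  T0 -> a
  T1 -> b

CYK fill:
  T[0,0] 'a' = {C,T0}  orig:{C}
  T[1,1] 'b' = {T1}  orig:{}
  T[2,2] 'b' = {T1}  orig:{}
  T[0,1] 'ab' = {A,B}
  T[1,2] 'bb' = ∅
  T[0,2] 'abb' = ∅

S ∉ T[0,2] ⇒ NO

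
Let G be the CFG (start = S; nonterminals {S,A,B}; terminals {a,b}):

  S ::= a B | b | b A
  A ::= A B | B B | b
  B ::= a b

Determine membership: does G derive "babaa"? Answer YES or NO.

Convert to CNF:
  S -> T0 B | T1 A | b
  A -> A B | B B | b
  B -> T0 T1
  T0 -> a
  T1 -> b

Fill CYK table bottom-up:
  T[0,0] 'b' = {A,S,T1}  orig:{A,S}
  T[1,1] 'a' = {T0}  orig:{}
  T[2,2] 'b' = {A,S,T1}  orig:{A,S}
  T[3,3] 'a' = {T0}  orig:{}
  T[4,4] 'a' = {T0}  orig:{}
  T[0,1] 'ba' = ∅
  T[1,2] 'ab' = {B}
  T[2,3] 'ba' = ∅
  T[3,4] 'aa' = ∅
  T[0,2] 'bab' = {A}
  T[1,3] 'aba' = ∅
  T[2,4] 'baa' = ∅
  T[0,3] 'baba' = ∅
  T[1,4] 'abaa' = ∅
  T[0,4] 'babaa' = ∅

S ∉ T[0,4] ⇒ NO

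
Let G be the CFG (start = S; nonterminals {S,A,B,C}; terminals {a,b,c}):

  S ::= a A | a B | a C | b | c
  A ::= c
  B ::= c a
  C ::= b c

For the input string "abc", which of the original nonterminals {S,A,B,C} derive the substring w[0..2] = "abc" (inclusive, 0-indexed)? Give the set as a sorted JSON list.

Convert to CNF:
  S -> T1 A | T1 B | T1 C | b | c
  A -> c
  B -> T0 T1
  C -> T2 T0
  T0 -> c
  T1 -> a
  T2 -> b

CYK fill, restricted to cells inside w[0..2]:
  [0..0]={T1}  "a"  orig:{}
  [1..1]={S,T2}  "b"  orig:{S}
  [2..2]={A,S,T0}  "c"  orig:{A,S}
  [0..1]=∅  "ab"
  [1..2]={C}  "bc"
  [0..2]={S}  "abc"

Original NTs in T[0,2] deriving "abc": ["S"]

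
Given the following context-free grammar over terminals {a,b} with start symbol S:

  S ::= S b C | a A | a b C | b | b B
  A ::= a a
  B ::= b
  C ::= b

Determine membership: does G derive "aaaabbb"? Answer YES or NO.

Convert to CNF:
  S -> S X2 | T0 A | T0 X3 | T1 B | b
  A -> T0 T0
  B -> b
  C -> b
  T0 -> a
  T1 -> b
  X2 -> T1 C
  X3 -> T1 C

Fill CYK table bottom-up:
  [0..0]={T0}  "a"  orig:{}
  [1..1]={T0}  "a"  orig:{}
  [2..2]={T0}  "a"  orig:{}
  [3..3]={T0}  "a"  orig:{}
  [4..4]={B,C,S,T1}  "b"  orig:{B,C,S}
  [5..5]={B,C,S,T1}  "b"  orig:{B,C,S}
  [6..6]={B,C,S,T1}  "b"  orig:{B,C,S}
  [0..1]={A}  "aa"
  [1..2]={A}  "aa"
  [2..3]={A}  "aa"
  [3..4]=∅  "ab"
  [4..5]={S,X2,X3}  "bb"  orig:{S}
  [5..6]={S,X2,X3}  "bb"  orig:{S}
  [0..2]={S}  "aaa"
  [1..3]={S}  "aaa"
  [2..4]=∅  "aab"
  [3..5]={S}  "abb"
  [4..6]={S}  "bbb"
  [0..3]=∅  "aaaa"
  [1..4]=∅  "aaab"
  [2..5]=∅  "aabb"
  [3..6]=∅  "abbb"
  [0..4]=∅  "aaaab"
  [1..5]={S}  "aaabb"
  [2..6]=∅  "aabbb"
  [0..5]=∅  "aaaabb"
  [1..6]=∅  "aaabbb"
  [0..6]=∅  "aaaabbb"

S ∉ T[0,6] ⇒ NO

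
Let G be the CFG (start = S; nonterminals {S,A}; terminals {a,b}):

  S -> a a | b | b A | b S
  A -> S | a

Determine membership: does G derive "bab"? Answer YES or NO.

Convert to CNF:
  S -> T0 T0 | T1 A | T1 S | b
  A -> T0 T0 | T1 A | T1 S | a | b
  T0 -> a
  T1 -> b

CYK fill:
  cell(0,0) b: {A,S,T1}  orig:{A,S}
  cell(1,1) a: {A,T0}  orig:{A}
  cell(2,2) b: {A,S,T1}  orig:{A,S}
  cell(0,1) ba: {A,S}
  cell(1,2) ab: ∅
  cell(0,2) bab: ∅

S ∉ T[0,2] ⇒ NO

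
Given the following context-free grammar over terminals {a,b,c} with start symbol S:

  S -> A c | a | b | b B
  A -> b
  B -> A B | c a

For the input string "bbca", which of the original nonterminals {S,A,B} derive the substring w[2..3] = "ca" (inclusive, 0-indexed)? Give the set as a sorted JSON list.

CNF form of G:
  S -> A T0 | T2 B | a | b
  A -> b
  B -> A B | T0 T1
  T0 -> c
  T1 -> a
  T2 -> b

CYK fill — only the sub-triangle for w[2..3]:
  [2..2]={T0}  "c"  orig:{}
  [3..3]={S,T1}  "a"  orig:{S}
  [2..3]={B}  "ca"

Original NTs in T[2,3] deriving "ca": ["B"]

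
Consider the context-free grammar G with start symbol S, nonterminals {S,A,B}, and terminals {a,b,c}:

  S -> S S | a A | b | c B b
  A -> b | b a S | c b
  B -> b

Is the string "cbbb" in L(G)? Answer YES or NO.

Convert to CNF:
  S -> S S | T1 A | T2 X4 | b
  A -> T0 X3 | T2 T0 | b
  B -> b
  T0 -> b
  T1 -> a
  T2 -> c
  X3 -> T1 S
  X4 -> B T0

CYK table (by increasing span):
  T[0,0] 'c' = {T2}  orig:{}
  T[1,1] 'b' = {A,B,S,T0}  orig:{A,B,S}
  T[2,2] 'b' = {A,B,S,T0}  orig:{A,B,S}
  T[3,3] 'b' = {A,B,S,T0}  orig:{A,B,S}
  T[0,1] 'cb' = {A}
  T[1,2] 'bb' = {S,X4}  orig:{S}
  T[2,3] 'bb' = {S,X4}  orig:{S}
  T[0,2] 'cbb' = {S}
  T[1,3] 'bbb' = {S}
  T[0,3] 'cbbb' = {S}

S ∈ T[0,3] ⇒ YES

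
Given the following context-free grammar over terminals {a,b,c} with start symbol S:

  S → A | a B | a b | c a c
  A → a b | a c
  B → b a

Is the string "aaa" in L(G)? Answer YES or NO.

CNF form of G:
  S -> T0 B | T0 T1 | T0 T2 | T2 X3
  A -> T0 T1 | T0 T2
  B -> T1 T0
  T0 -> a
  T1 -> b
  T2 -> c
  X3 -> T0 T2

Fill CYK table bottom-up:
  [0..0]={T0}  "a"  orig:{}
  [1..1]={T0}  "a"  orig:{}
  [2..2]={T0}  "a"  orig:{}
  [0..1]=∅  "aa"
  [1..2]=∅  "aa"
  [0..2]=∅  "aaa"

S ∉ T[0,2] ⇒ NO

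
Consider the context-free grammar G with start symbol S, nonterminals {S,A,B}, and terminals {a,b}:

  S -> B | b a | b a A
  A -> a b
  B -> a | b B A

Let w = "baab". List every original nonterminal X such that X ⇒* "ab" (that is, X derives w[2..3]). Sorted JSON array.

CNF form of G:
  S -> T1 T0 | T1 X3 | T1 X4 | a
  A -> T0 T1
  B -> T1 X2 | a
  T0 -> a
  T1 -> b
  X2 -> B A
  X3 -> B A
  X4 -> T0 A

Fill CYK table bottom-up (cells [i..j] with 2 ≤ i ≤ j ≤ 3 only):
  cell(2,2) a: {B,S,T0}  orig:{B,S}
  cell(3,3) b: {T1}  orig:{}
  cell(2,3) ab: {A}

Original NTs in T[2,3] deriving "ab": ["A"]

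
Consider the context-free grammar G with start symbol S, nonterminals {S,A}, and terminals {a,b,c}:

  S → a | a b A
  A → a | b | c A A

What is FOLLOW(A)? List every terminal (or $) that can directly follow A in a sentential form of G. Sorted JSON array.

FIRST iteration:
iter 1:
  A via A→a: +{a}
  A via A→b: +{b}
  A via A→c A A: +{c}
  S via S→a: +{a}
  FIRST[S]={a}  FIRST[A]={a,b,c}
iter 2: — fixpoint
  FIRST[S]={a}  FIRST[A]={a,b,c}

FOLLOW sets:
initialize: $ ∈ FOLLOW(S)
iter 1:
  A→c A A: FOLLOW(A) ⊇ FIRST(A) = {a,b,c}; new: +{a,b,c}
  S→a b A: FOLLOW(A) ⊇ FOLLOW(S) ⊇ {$}; new: +{$}
  FOLLOW(S)={$}  FOLLOW(A)={$,a,b,c}
iter 2: (stable)
  FOLLOW(S)={$}  FOLLOW(A)={$,a,b,c}

FOLLOW(A) = ["$", "a", "b", "c"]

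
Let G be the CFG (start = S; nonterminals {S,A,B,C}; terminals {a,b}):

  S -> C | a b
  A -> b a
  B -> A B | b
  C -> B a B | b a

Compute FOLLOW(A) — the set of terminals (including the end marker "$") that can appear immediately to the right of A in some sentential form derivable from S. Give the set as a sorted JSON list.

Compute FIRST by fixpoint:
pass 1:
  A via A→b a: +{b}
  B via B→A B: +{b}
  C via C→B a B: +{b}
  S via S→C: +{b}
  S via S→a b: +{a}
  FIRST(S)={a,b}  FIRST(A)={b}  FIRST(B)={b}  FIRST(C)={b}
pass 2: — fixpoint
  FIRST(S)={a,b}  FIRST(A)={b}  FIRST(B)={b}  FIRST(C)={b}

FOLLOW iteration:
FOLLOW(S) := {$}
round 1:
  B→A B: FOLLOW(A) ⊇ FIRST(B) = {b}; new: +{b}
  C→B a B: FOLLOW(B) ⊇ FIRST(a) = {a}; new: +{a}
  S→C: FOLLOW(C) ⊇ FOLLOW(S) ⊇ {$}; new: +{$}
  FOLLOW[S]={$}  FOLLOW[A]={b}  FOLLOW[B]={a}  FOLLOW[C]={$}
round 2:
  C→B a B: FOLLOW(B) ⊇ FOLLOW(C) ⊇ {$}; new: +{$}
  FOLLOW[S]={$}  FOLLOW[A]={b}  FOLLOW[B]={$,a}  FOLLOW[C]={$}
round 3: — fixpoint
  FOLLOW[S]={$}  FOLLOW[A]={b}  FOLLOW[B]={$,a}  FOLLOW[C]={$}

FOLLOW(A) = ["b"]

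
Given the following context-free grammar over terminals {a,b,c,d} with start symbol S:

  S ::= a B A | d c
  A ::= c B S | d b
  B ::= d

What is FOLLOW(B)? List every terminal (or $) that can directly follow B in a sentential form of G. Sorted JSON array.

Compute FIRST by fixpoint:
pass 1:
  A via A→c B S: +{c}
  A via A→d b: +{d}
  B via B→d: +{d}
  S via S→a B A: +{a}
  S via S→d c: +{d}
  FIRST[S]={a,d}  FIRST[A]={c,d}  FIRST[B]={d}
pass 2: — fixpoint
  FIRST[S]={a,d}  FIRST[A]={c,d}  FIRST[B]={d}

FOLLOW sets:
seed FOLLOW(S) with $
round 1:
  A→c B S: FOLLOW(B) ⊇ FIRST(S) = {a,d}; new: +{a,d}
  S→a B A: FOLLOW(B) ⊇ FIRST(A) = {c,d}; new: +{c}
  S→a B A: FOLLOW(A) ⊇ FOLLOW(S) ⊇ {$}; new: +{$}
  S: {$}  A: {$}  B: {a,c,d}
round 2: (stable)
  S: {$}  A: {$}  B: {a,c,d}

FOLLOW(B) = ["a", "c", "d"]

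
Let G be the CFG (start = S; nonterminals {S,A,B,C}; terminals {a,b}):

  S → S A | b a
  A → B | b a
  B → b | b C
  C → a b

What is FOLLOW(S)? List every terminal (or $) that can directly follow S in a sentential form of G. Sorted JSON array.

FIRST sets, iterate to fixpoint:
iter 1:
  A via A→b a: +{b}
  B via B→b: +{b}
  C via C→a b: +{a}
  S via S→b a: +{b}
  FIRST(S)={b}  FIRST(A)={b}  FIRST(B)={b}  FIRST(C)={a}
iter 2: (stable)
  FIRST(S)={b}  FIRST(A)={b}  FIRST(B)={b}  FIRST(C)={a}

FOLLOW iteration:
initialize: $ ∈ FOLLOW(S)
iter 1:
  S→S A: FOLLOW(S) ⊇ FIRST(A) = {b}; new: +{b}
  S→S A: FOLLOW(A) ⊇ FOLLOW(S) ⊇ {$,b}; new: +{$,b}
  FOLLOW(S)={$,b}  FOLLOW(A)={$,b}  FOLLOW(B)={}  FOLLOW(C)={}
iter 2:
  A→B: FOLLOW(B) ⊇ FOLLOW(A) ⊇ {$,b}; new: +{$,b}
  B→b C: FOLLOW(C) ⊇ FOLLOW(B) ⊇ {$,b}; new: +{$,b}
  FOLLOW(S)={$,b}  FOLLOW(A)={$,b}  FOLLOW(B)={$,b}  FOLLOW(C)={$,b}
iter 3: (stable)
  FOLLOW(S)={$,b}  FOLLOW(A)={$,b}  FOLLOW(B)={$,b}  FOLLOW(C)={$,b}

FOLLOW(S) = ["$", "b"]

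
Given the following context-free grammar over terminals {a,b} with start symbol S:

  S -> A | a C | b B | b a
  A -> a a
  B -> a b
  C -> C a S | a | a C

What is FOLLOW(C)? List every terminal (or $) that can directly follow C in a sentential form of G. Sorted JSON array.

FIRST iteration:
[1]
  A via A→a a: +{a}
  B via B→a b: +{a}
  C via C→a: +{a}
  S via S→A: +{a}
  S via S→b B: +{b}
  FIRST(S)={a,b}  FIRST(A)={a}  FIRST(B)={a}  FIRST(C)={a}
[2] (stable)
  FIRST(S)={a,b}  FIRST(A)={a}  FIRST(B)={a}  FIRST(C)={a}

Compute FOLLOW by fixpoint:
initialize: $ ∈ FOLLOW(S)
iter 1:
  C→C a S: FOLLOW(C) ⊇ FIRST(a) = {a}; new: +{a}
  C→C a S: FOLLOW(S) ⊇ FOLLOW(C) ⊇ {a}; new: +{a}
  S→A: FOLLOW(A) ⊇ FOLLOW(S) ⊇ {$,a}; new: +{$,a}
  S→a C: FOLLOW(C) ⊇ FOLLOW(S) ⊇ {$,a}; new: +{$}
  S→b B: FOLLOW(B) ⊇ FOLLOW(S) ⊇ {$,a}; new: +{$,a}
  FOLLOW[S]={$,a}  FOLLOW[A]={$,a}  FOLLOW[B]={$,a}  FOLLOW[C]={$,a}
iter 2: done
  FOLLOW[S]={$,a}  FOLLOW[A]={$,a}  FOLLOW[B]={$,a}  FOLLOW[C]={$,a}

FOLLOW(C) = ["$", "a"]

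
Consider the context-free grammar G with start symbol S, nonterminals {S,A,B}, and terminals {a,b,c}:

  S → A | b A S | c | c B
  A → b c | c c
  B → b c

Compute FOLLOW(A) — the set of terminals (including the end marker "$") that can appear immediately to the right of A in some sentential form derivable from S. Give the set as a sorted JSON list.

FIRST sets, iterate to fixpoint:
round 1:
  A via A→b c: +{b}
  A via A→c c: +{c}
  B via B→b c: +{b}
  S via S→A: +{b,c}
  S: {b,c}  A: {b,c}  B: {b}
round 2: done
  S: {b,c}  A: {b,c}  B: {b}

FOLLOW sets:
initialize: $ ∈ FOLLOW(S)
[1]
  S→A: FOLLOW(A) ⊇ FOLLOW(S) ⊇ {$}; new: +{$}
  S→b A S: FOLLOW(A) ⊇ FIRST(S) = {b,c}; new: +{b,c}
  S→c B: FOLLOW(B) ⊇ FOLLOW(S) ⊇ {$}; new: +{$}
  S: {$}  A: {$,b,c}  B: {$}
[2] done
  S: {$}  A: {$,b,c}  B: {$}

FOLLOW(A) = ["$", "b", "c"]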